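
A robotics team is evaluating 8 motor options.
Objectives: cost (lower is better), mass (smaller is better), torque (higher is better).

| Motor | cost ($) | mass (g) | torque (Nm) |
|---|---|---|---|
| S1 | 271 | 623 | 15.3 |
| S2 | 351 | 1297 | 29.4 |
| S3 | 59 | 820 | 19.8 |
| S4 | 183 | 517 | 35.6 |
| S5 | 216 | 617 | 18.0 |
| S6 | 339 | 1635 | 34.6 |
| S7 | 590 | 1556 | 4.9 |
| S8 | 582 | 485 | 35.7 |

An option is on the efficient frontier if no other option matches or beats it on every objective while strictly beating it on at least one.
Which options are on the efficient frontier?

S3, S4, S8

S1: dominated by S4 (cost 183≤271, mass 517≤623, torque 35.6≥15.3).
S2: dominated by S4 (cost 183≤351, mass 517≤1297, torque 35.6≥29.4).
S3: not dominated (best cost).
S4: not dominated.
S5: dominated by S4 (cost 183≤216, mass 517≤617, torque 35.6≥18.0).
S6: dominated by S4 (cost 183≤339, mass 517≤1635, torque 35.6≥34.6).
S7: dominated by S1 (cost 271≤590, mass 623≤1556, torque 15.3≥4.9).
S8: not dominated (best mass).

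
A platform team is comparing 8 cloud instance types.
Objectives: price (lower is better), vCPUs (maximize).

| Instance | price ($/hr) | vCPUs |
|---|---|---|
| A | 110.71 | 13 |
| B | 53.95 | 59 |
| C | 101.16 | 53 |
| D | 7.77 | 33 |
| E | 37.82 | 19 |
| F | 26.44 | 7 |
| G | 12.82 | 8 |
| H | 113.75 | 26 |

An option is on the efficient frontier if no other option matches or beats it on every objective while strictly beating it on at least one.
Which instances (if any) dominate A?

B: price 53.95≤110.71, vCPUs 59≥13 — dominates A.
C: price 101.16≤110.71, vCPUs 53≥13 — dominates A.
D: price 7.77≤110.71, vCPUs 33≥13 — dominates A.
E: price 37.82≤110.71, vCPUs 19≥13 — dominates A.
Others (F, G, H) are each worse than A on at least one objective.

B, C, D, E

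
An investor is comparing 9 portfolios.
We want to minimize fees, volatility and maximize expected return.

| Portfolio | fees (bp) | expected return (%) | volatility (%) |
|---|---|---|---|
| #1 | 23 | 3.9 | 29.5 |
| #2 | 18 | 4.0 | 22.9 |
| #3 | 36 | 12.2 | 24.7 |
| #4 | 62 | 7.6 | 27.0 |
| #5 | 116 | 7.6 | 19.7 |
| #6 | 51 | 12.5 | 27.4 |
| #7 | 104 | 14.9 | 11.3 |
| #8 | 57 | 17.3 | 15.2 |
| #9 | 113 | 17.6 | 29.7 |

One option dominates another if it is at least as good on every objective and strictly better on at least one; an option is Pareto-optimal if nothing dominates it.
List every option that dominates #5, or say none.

#7: fees 104≤116, expected return 14.9≥7.6, volatility 11.3≤19.7 — dominates #5.
#8: fees 57≤116, expected return 17.3≥7.6, volatility 15.2≤19.7 — dominates #5.
Others (#1, #2, #3, #4, #6, #9) are each worse than #5 on at least one objective.

#7, #8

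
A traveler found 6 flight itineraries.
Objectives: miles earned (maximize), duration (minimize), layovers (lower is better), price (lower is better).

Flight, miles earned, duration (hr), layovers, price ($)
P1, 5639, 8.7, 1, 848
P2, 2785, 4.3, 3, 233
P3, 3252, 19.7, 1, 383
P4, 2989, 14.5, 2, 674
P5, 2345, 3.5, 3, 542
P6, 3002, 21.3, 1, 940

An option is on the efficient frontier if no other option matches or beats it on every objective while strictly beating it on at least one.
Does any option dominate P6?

Yes

P1 vs P6: miles earned 5639≥3002, duration 8.7≤21.3, layovers 1≤1, price 848≤940 — P1 is at least as good on every objective and strictly better on at least one, so P1 dominates P6.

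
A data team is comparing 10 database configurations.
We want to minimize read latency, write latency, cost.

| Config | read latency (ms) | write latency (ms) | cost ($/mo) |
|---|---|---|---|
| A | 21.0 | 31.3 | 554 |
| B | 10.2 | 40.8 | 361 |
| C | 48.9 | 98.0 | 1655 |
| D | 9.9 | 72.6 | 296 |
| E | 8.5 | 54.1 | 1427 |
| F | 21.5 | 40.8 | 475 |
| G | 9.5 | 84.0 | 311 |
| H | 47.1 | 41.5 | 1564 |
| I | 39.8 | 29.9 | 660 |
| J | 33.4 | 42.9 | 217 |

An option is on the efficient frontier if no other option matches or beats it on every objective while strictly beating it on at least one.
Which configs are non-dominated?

A: not dominated.
B: not dominated.
C: dominated by A (read latency 21.0≤48.9, write latency 31.3≤98.0, cost 554≤1655).
D: not dominated.
E: not dominated (best read latency).
F: dominated by B (read latency 10.2≤21.5, write latency 40.8≤40.8, cost 361≤475).
G: not dominated.
H: dominated by A (read latency 21.0≤47.1, write latency 31.3≤41.5, cost 554≤1564).
I: not dominated (best write latency).
J: not dominated (best cost).

A, B, D, E, G, I, J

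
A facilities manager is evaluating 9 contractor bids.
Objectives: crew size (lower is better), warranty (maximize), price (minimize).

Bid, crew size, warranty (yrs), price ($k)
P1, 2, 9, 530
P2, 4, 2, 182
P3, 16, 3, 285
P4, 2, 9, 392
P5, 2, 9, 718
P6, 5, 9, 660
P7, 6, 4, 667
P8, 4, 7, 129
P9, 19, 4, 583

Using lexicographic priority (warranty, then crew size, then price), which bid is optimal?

First maximize warranty: best is 9, kept {P1, P4, P5, P6}.
Then minimize crew size: best is 2, kept {P1, P4, P5}.
Then minimize price: best is 392, kept {P4}.

P4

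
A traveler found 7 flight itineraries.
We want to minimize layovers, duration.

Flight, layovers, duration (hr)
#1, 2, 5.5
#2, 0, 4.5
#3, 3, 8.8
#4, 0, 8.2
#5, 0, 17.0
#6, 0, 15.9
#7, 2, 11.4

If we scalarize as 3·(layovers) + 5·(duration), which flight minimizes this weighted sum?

#1: 3·2 + 5·5.5 = 33.5
#2: 3·0 + 5·4.5 = 22.5
#3: 3·3 + 5·8.8 = 53.0
#4: 3·0 + 5·8.2 = 41.0
#5: 3·0 + 5·17.0 = 85.0
#6: 3·0 + 5·15.9 = 79.5
#7: 3·2 + 5·11.4 = 63.0
Lowest: #2 at 22.5.

#2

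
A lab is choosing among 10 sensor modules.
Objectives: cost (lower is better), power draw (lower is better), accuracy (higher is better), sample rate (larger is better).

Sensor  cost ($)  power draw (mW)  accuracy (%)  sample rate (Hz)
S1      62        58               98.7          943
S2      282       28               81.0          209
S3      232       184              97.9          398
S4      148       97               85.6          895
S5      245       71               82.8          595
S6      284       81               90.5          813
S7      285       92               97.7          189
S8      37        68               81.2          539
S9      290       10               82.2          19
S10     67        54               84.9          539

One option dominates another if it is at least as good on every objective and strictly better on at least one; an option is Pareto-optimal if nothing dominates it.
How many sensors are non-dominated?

S1: not dominated (best accuracy).
S2: not dominated.
S3: dominated by S1 (cost 62≤232, power draw 58≤184, accuracy 98.7≥97.9, sample rate 943≥398).
S4: dominated by S1 (cost 62≤148, power draw 58≤97, accuracy 98.7≥85.6, sample rate 943≥895).
S5: dominated by S1 (cost 62≤245, power draw 58≤71, accuracy 98.7≥82.8, sample rate 943≥595).
S6: dominated by S1 (cost 62≤284, power draw 58≤81, accuracy 98.7≥90.5, sample rate 943≥813).
S7: dominated by S1 (cost 62≤285, power draw 58≤92, accuracy 98.7≥97.7, sample rate 943≥189).
S8: not dominated (best cost).
S9: not dominated (best power draw).
S10: not dominated.
Pareto-optimal: S1, S2, S8, S9, S10 → 5.

5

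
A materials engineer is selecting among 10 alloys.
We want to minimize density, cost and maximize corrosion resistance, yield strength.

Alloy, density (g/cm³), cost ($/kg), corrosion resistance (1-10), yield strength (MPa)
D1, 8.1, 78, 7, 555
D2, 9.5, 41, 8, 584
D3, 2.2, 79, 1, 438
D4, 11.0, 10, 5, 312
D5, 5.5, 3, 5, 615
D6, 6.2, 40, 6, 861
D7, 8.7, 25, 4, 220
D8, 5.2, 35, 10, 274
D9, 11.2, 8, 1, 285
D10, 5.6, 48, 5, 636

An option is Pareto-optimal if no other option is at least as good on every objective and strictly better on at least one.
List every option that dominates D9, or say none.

D5

D5: density 5.5≤11.2, cost 3≤8, corrosion resistance 5≥1, yield strength 615≥285 — dominates D9.
Others (D1, D2, D3, D4, D6, D7, D8, D10) are each worse than D9 on at least one objective.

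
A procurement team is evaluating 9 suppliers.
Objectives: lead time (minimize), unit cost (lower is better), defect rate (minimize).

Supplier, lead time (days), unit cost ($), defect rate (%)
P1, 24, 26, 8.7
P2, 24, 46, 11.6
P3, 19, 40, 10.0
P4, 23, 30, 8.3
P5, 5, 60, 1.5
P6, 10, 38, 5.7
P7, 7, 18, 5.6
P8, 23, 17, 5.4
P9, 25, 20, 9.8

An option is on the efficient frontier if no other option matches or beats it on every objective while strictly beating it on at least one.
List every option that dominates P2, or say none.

P1: lead time 24≤24, unit cost 26≤46, defect rate 8.7≤11.6 — dominates P2.
P3: lead time 19≤24, unit cost 40≤46, defect rate 10.0≤11.6 — dominates P2.
P4: lead time 23≤24, unit cost 30≤46, defect rate 8.3≤11.6 — dominates P2.
P6: lead time 10≤24, unit cost 38≤46, defect rate 5.7≤11.6 — dominates P2.
P7: lead time 7≤24, unit cost 18≤46, defect rate 5.6≤11.6 — dominates P2.
P8: lead time 23≤24, unit cost 17≤46, defect rate 5.4≤11.6 — dominates P2.
Others (P5, P9) are each worse than P2 on at least one objective.

P1, P3, P4, P6, P7, P8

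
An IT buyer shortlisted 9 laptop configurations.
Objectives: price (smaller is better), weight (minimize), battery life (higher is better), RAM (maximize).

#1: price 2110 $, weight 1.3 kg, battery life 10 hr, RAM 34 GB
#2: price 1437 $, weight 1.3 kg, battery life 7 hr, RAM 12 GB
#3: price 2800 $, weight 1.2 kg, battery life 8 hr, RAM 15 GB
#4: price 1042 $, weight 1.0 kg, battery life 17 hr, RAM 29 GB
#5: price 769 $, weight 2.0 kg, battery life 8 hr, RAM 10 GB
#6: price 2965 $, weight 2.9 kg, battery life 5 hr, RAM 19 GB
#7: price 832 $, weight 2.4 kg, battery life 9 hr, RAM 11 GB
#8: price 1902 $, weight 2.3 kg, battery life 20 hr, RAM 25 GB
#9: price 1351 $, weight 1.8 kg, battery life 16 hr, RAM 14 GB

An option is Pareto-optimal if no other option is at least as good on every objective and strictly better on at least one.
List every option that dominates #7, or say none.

none

#1: worse on price (2110 vs 832).
#2: worse on price (1437 vs 832).
#3: worse on price (2800 vs 832).
#4: worse on price (1042 vs 832).
#5: worse on battery life (8 vs 9).
#6: worse on price (2965 vs 832).
#8: worse on price (1902 vs 832).
#9: worse on price (1351 vs 832).
No option dominates #7.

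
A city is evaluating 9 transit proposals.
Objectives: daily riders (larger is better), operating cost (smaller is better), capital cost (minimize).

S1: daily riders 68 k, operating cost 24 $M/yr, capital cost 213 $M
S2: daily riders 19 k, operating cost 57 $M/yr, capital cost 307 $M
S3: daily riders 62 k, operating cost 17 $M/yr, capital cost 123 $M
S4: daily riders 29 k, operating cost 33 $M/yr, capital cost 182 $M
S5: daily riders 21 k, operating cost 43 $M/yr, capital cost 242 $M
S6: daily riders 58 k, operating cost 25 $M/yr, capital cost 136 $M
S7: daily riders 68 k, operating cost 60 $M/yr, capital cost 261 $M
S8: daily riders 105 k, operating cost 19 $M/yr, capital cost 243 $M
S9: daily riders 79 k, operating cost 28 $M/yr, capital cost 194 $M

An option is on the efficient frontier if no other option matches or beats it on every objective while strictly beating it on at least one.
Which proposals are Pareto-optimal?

S1, S3, S8, S9

S1: not dominated.
S2: dominated by S1 (daily riders 68≥19, operating cost 24≤57, capital cost 213≤307).
S3: not dominated (best operating cost).
S4: dominated by S3 (daily riders 62≥29, operating cost 17≤33, capital cost 123≤182).
S5: dominated by S1 (daily riders 68≥21, operating cost 24≤43, capital cost 213≤242).
S6: dominated by S3 (daily riders 62≥58, operating cost 17≤25, capital cost 123≤136).
S7: dominated by S1 (daily riders 68≥68, operating cost 24≤60, capital cost 213≤261).
S8: not dominated (best daily riders).
S9: not dominated.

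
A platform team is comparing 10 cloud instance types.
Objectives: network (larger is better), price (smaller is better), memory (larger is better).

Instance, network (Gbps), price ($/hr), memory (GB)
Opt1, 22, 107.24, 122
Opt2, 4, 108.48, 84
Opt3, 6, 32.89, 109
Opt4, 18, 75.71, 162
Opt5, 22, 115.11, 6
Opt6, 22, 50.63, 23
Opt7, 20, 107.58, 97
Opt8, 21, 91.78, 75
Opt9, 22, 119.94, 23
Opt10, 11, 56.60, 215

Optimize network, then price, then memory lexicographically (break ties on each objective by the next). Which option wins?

Opt6

First maximize network: best is 22, kept {Opt1, Opt5, Opt6, Opt9}.
Then minimize price: best is 50.63, kept {Opt6}.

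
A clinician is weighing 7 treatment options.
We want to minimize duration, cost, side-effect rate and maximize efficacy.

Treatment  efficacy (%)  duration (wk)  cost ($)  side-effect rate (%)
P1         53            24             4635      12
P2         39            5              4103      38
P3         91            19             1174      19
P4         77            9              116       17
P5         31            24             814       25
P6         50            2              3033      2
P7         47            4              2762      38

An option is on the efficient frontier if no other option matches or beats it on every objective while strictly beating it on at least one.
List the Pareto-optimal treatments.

P1: not dominated.
P2: dominated by P6 (efficacy 50≥39, duration 2≤5, cost 3033≤4103, side-effect rate 2≤38).
P3: not dominated (best efficacy).
P4: not dominated (best cost).
P5: dominated by P4 (efficacy 77≥31, duration 9≤24, cost 116≤814, side-effect rate 17≤25).
P6: not dominated (best duration).
P7: not dominated.

P1, P3, P4, P6, P7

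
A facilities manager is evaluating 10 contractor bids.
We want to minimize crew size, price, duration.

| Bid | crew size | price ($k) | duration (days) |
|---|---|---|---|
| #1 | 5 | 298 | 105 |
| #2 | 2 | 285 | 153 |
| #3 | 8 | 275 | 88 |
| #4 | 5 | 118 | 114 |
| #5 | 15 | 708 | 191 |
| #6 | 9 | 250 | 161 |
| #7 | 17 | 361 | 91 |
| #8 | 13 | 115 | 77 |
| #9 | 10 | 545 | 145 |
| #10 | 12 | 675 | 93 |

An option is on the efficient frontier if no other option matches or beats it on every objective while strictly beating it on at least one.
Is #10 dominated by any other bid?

Yes

#3 vs #10: crew size 8≤12, price 275≤675, duration 88≤93 — #3 is at least as good on every objective and strictly better on at least one, so #3 dominates #10.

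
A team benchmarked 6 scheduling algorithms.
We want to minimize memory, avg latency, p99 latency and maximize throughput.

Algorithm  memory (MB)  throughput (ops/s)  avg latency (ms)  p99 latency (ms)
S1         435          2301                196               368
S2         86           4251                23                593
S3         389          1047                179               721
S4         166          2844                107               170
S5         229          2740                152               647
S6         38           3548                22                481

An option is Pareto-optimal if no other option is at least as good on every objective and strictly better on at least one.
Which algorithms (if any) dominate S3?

S2: memory 86≤389, throughput 4251≥1047, avg latency 23≤179, p99 latency 593≤721 — dominates S3.
S4: memory 166≤389, throughput 2844≥1047, avg latency 107≤179, p99 latency 170≤721 — dominates S3.
S5: memory 229≤389, throughput 2740≥1047, avg latency 152≤179, p99 latency 647≤721 — dominates S3.
S6: memory 38≤389, throughput 3548≥1047, avg latency 22≤179, p99 latency 481≤721 — dominates S3.
Others (S1) are each worse than S3 on at least one objective.

S2, S4, S5, S6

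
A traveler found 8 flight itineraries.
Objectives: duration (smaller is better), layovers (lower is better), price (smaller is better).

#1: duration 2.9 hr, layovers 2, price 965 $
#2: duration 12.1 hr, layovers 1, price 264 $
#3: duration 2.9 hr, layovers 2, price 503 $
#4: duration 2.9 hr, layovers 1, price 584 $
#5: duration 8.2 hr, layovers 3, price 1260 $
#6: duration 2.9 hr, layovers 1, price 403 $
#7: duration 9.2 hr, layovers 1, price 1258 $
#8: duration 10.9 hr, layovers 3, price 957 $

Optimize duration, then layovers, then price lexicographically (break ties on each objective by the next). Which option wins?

#6

First minimize duration: best is 2.9, kept {#1, #3, #4, #6}.
Then minimize layovers: best is 1, kept {#4, #6}.
Then minimize price: best is 403, kept {#6}.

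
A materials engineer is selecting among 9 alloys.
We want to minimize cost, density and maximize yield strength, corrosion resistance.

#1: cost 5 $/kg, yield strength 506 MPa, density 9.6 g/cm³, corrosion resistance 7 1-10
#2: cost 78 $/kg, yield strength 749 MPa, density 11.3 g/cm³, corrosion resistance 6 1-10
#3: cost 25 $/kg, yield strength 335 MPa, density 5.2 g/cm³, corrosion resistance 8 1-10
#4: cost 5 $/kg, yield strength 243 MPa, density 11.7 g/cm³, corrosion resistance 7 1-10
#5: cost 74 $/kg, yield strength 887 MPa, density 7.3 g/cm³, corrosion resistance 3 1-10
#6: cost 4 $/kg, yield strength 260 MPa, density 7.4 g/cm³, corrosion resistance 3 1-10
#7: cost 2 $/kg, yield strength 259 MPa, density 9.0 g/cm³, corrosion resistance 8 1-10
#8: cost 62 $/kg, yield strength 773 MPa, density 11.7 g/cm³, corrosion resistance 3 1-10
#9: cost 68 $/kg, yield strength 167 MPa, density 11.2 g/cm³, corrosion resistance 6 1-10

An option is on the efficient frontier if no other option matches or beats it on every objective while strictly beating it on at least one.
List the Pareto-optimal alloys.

#1, #2, #3, #5, #6, #7, #8

#1: not dominated.
#2: not dominated.
#3: not dominated (best density).
#4: dominated by #1 (cost 5≤5, yield strength 506≥243, density 9.6≤11.7, corrosion resistance 7≥7).
#5: not dominated (best yield strength).
#6: not dominated.
#7: not dominated (best cost).
#8: not dominated.
#9: dominated by #1 (cost 5≤68, yield strength 506≥167, density 9.6≤11.2, corrosion resistance 7≥6).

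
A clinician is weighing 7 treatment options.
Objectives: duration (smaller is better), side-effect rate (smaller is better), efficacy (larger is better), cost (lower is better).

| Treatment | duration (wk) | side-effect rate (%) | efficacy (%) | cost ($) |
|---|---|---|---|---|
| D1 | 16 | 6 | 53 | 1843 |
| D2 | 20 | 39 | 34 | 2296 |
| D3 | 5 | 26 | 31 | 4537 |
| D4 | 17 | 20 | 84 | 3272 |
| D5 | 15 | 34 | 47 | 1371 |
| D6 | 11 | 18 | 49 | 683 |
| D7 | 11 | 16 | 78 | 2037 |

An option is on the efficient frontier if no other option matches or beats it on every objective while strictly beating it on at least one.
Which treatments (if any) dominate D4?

none

D1: worse on efficacy (53 vs 84).
D2: worse on duration (20 vs 17).
D3: worse on side-effect rate (26 vs 20).
D5: worse on side-effect rate (34 vs 20).
D6: worse on efficacy (49 vs 84).
D7: worse on efficacy (78 vs 84).
No option dominates D4.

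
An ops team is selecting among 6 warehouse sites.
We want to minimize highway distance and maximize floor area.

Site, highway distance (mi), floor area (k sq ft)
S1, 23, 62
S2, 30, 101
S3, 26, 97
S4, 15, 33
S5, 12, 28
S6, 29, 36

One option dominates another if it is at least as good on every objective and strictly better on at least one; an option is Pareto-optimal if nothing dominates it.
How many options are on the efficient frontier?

S1: not dominated.
S2: not dominated (best floor area).
S3: not dominated.
S4: not dominated.
S5: not dominated (best highway distance).
S6: dominated by S1 (highway distance 23≤29, floor area 62≥36).
Pareto-optimal: S1, S2, S3, S4, S5 → 5.

5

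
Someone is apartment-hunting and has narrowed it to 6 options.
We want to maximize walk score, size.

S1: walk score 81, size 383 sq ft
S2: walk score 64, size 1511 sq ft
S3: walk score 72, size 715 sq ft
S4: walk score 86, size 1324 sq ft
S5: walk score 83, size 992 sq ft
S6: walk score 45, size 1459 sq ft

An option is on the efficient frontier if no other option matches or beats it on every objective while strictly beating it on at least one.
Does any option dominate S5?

Yes

S4 vs S5: walk score 86≥83, size 1324≥992 — S4 is at least as good on every objective and strictly better on at least one, so S4 dominates S5.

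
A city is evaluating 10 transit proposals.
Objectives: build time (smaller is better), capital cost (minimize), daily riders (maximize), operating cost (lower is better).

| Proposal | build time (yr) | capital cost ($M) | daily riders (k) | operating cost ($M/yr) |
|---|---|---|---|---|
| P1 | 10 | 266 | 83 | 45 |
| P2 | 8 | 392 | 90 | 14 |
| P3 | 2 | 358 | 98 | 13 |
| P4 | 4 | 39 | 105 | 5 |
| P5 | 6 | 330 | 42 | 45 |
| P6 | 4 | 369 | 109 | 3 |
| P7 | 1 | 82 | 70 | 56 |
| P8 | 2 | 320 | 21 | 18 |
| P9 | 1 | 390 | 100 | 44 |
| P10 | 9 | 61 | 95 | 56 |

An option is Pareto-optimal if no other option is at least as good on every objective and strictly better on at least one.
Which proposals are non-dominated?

P1: dominated by P4 (build time 4≤10, capital cost 39≤266, daily riders 105≥83, operating cost 5≤45).
P2: dominated by P3 (build time 2≤8, capital cost 358≤392, daily riders 98≥90, operating cost 13≤14).
P3: not dominated.
P4: not dominated (best capital cost).
P5: dominated by P4 (build time 4≤6, capital cost 39≤330, daily riders 105≥42, operating cost 5≤45).
P6: not dominated (best daily riders).
P7: not dominated.
P8: not dominated.
P9: not dominated.
P10: dominated by P4 (build time 4≤9, capital cost 39≤61, daily riders 105≥95, operating cost 5≤56).

P3, P4, P6, P7, P8, P9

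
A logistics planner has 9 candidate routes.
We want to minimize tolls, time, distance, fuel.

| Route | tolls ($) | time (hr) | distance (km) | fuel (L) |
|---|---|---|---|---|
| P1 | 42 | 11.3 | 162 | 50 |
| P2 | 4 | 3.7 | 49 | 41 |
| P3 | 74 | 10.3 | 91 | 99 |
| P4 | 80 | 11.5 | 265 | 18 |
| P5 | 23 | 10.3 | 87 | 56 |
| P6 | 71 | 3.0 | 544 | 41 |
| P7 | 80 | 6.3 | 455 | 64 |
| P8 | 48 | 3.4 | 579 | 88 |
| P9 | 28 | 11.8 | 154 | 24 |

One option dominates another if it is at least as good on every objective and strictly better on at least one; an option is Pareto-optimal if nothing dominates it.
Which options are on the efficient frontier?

P1: dominated by P2 (tolls 4≤42, time 3.7≤11.3, distance 49≤162, fuel 41≤50).
P2: not dominated (best tolls).
P3: dominated by P2 (tolls 4≤74, time 3.7≤10.3, distance 49≤91, fuel 41≤99).
P4: not dominated (best fuel).
P5: dominated by P2 (tolls 4≤23, time 3.7≤10.3, distance 49≤87, fuel 41≤56).
P6: not dominated (best time).
P7: dominated by P2 (tolls 4≤80, time 3.7≤6.3, distance 49≤455, fuel 41≤64).
P8: not dominated.
P9: not dominated.

P2, P4, P6, P8, P9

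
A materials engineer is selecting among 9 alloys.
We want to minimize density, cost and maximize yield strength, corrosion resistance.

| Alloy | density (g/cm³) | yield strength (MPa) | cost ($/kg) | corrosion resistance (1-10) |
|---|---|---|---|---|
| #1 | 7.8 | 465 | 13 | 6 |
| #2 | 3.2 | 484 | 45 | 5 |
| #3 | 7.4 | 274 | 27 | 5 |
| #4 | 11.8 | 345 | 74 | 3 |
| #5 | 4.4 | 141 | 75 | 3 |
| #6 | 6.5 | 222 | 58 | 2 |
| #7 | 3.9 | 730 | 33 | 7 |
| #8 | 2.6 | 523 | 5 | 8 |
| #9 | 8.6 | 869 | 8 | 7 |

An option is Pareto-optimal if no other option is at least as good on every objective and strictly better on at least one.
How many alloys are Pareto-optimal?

3

#1: dominated by #8 (density 2.6≤7.8, yield strength 523≥465, cost 5≤13, corrosion resistance 8≥6).
#2: dominated by #8 (density 2.6≤3.2, yield strength 523≥484, cost 5≤45, corrosion resistance 8≥5).
#3: dominated by #8 (density 2.6≤7.4, yield strength 523≥274, cost 5≤27, corrosion resistance 8≥5).
#4: dominated by #1 (density 7.8≤11.8, yield strength 465≥345, cost 13≤74, corrosion resistance 6≥3).
#5: dominated by #2 (density 3.2≤4.4, yield strength 484≥141, cost 45≤75, corrosion resistance 5≥3).
#6: dominated by #2 (density 3.2≤6.5, yield strength 484≥222, cost 45≤58, corrosion resistance 5≥2).
#7: not dominated.
#8: not dominated (best density).
#9: not dominated (best yield strength).
Pareto-optimal: #7, #8, #9 → 3.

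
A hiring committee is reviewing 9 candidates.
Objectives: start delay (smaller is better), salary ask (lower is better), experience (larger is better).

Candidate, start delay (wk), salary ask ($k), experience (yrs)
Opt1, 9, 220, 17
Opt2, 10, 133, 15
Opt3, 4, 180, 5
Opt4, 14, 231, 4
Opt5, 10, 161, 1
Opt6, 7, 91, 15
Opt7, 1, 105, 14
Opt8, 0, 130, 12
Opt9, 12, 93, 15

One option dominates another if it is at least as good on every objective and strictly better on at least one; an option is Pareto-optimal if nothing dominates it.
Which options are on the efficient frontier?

Opt1: not dominated (best experience).
Opt2: dominated by Opt6 (start delay 7≤10, salary ask 91≤133, experience 15≥15).
Opt3: dominated by Opt7 (start delay 1≤4, salary ask 105≤180, experience 14≥5).
Opt4: dominated by Opt1 (start delay 9≤14, salary ask 220≤231, experience 17≥4).
Opt5: dominated by Opt2 (start delay 10≤10, salary ask 133≤161, experience 15≥1).
Opt6: not dominated (best salary ask).
Opt7: not dominated.
Opt8: not dominated (best start delay).
Opt9: dominated by Opt6 (start delay 7≤12, salary ask 91≤93, experience 15≥15).

Opt1, Opt6, Opt7, Opt8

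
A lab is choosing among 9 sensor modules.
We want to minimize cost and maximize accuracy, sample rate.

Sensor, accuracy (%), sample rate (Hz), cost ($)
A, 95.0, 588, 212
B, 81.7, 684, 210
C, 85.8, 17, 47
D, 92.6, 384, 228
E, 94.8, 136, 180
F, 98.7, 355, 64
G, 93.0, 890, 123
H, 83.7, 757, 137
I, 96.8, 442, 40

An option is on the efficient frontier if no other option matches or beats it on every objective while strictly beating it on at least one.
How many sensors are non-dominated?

4

A: not dominated.
B: dominated by G (accuracy 93.0≥81.7, sample rate 890≥684, cost 123≤210).
C: dominated by I (accuracy 96.8≥85.8, sample rate 442≥17, cost 40≤47).
D: dominated by A (accuracy 95.0≥92.6, sample rate 588≥384, cost 212≤228).
E: dominated by F (accuracy 98.7≥94.8, sample rate 355≥136, cost 64≤180).
F: not dominated (best accuracy).
G: not dominated (best sample rate).
H: dominated by G (accuracy 93.0≥83.7, sample rate 890≥757, cost 123≤137).
I: not dominated (best cost).
Pareto-optimal: A, F, G, I → 4.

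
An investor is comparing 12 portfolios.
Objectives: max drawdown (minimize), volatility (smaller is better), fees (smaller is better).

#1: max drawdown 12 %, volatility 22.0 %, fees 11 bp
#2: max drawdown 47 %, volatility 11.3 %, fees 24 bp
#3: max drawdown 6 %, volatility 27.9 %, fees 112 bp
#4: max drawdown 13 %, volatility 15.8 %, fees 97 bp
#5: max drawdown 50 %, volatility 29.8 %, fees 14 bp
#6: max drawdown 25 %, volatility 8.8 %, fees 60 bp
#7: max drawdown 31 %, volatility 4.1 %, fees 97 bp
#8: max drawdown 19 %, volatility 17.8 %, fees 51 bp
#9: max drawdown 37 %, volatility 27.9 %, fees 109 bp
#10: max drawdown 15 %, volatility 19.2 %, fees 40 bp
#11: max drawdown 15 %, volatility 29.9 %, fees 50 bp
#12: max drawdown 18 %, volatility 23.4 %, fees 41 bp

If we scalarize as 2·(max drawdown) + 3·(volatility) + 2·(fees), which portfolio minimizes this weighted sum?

#1: 2·12 + 3·22.0 + 2·11 = 112.0
#2: 2·47 + 3·11.3 + 2·24 = 175.9
#3: 2·6 + 3·27.9 + 2·112 = 319.7
#4: 2·13 + 3·15.8 + 2·97 = 267.4
#5: 2·50 + 3·29.8 + 2·14 = 217.4
#6: 2·25 + 3·8.8 + 2·60 = 196.4
#7: 2·31 + 3·4.1 + 2·97 = 268.3
#8: 2·19 + 3·17.8 + 2·51 = 193.4
#9: 2·37 + 3·27.9 + 2·109 = 375.7
#10: 2·15 + 3·19.2 + 2·40 = 167.6
#11: 2·15 + 3·29.9 + 2·50 = 219.7
#12: 2·18 + 3·23.4 + 2·41 = 188.2
Lowest: #1 at 112.0.

#1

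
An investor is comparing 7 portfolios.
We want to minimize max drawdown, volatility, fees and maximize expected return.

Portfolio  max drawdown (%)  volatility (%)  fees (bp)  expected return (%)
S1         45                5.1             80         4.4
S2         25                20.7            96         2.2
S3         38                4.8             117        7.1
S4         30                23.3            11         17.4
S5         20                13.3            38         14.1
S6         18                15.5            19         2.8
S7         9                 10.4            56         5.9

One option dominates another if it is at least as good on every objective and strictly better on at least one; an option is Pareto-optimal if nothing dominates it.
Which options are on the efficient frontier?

S1, S3, S4, S5, S6, S7

S1: not dominated.
S2: dominated by S5 (max drawdown 20≤25, volatility 13.3≤20.7, fees 38≤96, expected return 14.1≥2.2).
S3: not dominated (best volatility).
S4: not dominated (best fees).
S5: not dominated.
S6: not dominated.
S7: not dominated (best max drawdown).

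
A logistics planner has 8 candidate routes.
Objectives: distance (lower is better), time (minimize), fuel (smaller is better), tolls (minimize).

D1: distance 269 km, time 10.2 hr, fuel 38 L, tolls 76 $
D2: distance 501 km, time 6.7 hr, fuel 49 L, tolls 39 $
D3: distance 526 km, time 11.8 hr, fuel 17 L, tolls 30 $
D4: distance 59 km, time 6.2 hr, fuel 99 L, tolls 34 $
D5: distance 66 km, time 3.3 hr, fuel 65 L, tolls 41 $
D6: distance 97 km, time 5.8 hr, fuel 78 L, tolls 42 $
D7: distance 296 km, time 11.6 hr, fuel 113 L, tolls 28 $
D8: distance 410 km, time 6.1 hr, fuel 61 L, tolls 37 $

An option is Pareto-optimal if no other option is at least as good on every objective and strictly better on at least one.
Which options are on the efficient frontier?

D1, D2, D3, D4, D5, D7, D8

D1: not dominated.
D2: not dominated.
D3: not dominated (best fuel).
D4: not dominated (best distance).
D5: not dominated (best time).
D6: dominated by D5 (distance 66≤97, time 3.3≤5.8, fuel 65≤78, tolls 41≤42).
D7: not dominated (best tolls).
D8: not dominated.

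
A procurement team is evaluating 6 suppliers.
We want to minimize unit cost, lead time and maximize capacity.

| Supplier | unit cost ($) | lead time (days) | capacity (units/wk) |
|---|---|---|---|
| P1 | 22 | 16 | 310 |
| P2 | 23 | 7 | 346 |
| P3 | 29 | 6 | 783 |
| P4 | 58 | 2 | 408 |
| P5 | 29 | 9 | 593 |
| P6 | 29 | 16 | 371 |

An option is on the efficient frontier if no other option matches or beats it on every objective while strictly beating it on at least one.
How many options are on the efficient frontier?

4

P1: not dominated (best unit cost).
P2: not dominated.
P3: not dominated (best capacity).
P4: not dominated (best lead time).
P5: dominated by P3 (unit cost 29≤29, lead time 6≤9, capacity 783≥593).
P6: dominated by P3 (unit cost 29≤29, lead time 6≤16, capacity 783≥371).
Pareto-optimal: P1, P2, P3, P4 → 4.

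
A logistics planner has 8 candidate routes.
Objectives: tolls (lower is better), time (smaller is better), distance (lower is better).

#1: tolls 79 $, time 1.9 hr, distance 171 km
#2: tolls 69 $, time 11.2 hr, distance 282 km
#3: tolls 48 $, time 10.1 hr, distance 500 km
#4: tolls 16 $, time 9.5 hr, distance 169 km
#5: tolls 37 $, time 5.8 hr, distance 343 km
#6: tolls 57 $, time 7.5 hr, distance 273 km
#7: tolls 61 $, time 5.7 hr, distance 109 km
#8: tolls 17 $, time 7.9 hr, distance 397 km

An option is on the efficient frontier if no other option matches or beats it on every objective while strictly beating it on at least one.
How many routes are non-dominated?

#1: not dominated (best time).
#2: dominated by #4 (tolls 16≤69, time 9.5≤11.2, distance 169≤282).
#3: dominated by #4 (tolls 16≤48, time 9.5≤10.1, distance 169≤500).
#4: not dominated (best tolls).
#5: not dominated.
#6: not dominated.
#7: not dominated (best distance).
#8: not dominated.
Pareto-optimal: #1, #4, #5, #6, #7, #8 → 6.

6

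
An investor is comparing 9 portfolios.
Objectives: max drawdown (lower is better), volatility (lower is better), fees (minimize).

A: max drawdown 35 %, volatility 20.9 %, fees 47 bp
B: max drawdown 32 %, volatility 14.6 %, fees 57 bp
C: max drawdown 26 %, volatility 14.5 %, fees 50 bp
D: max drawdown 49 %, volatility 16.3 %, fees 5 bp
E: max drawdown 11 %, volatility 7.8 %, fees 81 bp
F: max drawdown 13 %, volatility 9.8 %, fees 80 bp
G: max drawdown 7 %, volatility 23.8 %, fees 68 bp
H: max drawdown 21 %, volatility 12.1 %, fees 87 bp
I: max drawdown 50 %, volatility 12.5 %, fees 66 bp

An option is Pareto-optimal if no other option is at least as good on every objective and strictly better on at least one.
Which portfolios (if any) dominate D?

none

A: worse on volatility (20.9 vs 16.3).
B: worse on fees (57 vs 5).
C: worse on fees (50 vs 5).
E: worse on fees (81 vs 5).
F: worse on fees (80 vs 5).
G: worse on volatility (23.8 vs 16.3).
H: worse on fees (87 vs 5).
I: worse on max drawdown (50 vs 49).
No option dominates D.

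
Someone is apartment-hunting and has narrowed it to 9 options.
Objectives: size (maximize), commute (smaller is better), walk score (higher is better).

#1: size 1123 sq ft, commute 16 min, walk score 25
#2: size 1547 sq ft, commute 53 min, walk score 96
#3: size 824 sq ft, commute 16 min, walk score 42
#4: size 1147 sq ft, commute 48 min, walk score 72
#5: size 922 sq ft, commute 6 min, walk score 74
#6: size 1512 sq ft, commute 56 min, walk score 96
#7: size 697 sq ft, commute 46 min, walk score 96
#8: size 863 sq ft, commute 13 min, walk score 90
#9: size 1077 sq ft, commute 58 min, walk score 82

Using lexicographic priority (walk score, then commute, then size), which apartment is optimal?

#7

First maximize walk score: best is 96, kept {#2, #6, #7}.
Then minimize commute: best is 46, kept {#7}.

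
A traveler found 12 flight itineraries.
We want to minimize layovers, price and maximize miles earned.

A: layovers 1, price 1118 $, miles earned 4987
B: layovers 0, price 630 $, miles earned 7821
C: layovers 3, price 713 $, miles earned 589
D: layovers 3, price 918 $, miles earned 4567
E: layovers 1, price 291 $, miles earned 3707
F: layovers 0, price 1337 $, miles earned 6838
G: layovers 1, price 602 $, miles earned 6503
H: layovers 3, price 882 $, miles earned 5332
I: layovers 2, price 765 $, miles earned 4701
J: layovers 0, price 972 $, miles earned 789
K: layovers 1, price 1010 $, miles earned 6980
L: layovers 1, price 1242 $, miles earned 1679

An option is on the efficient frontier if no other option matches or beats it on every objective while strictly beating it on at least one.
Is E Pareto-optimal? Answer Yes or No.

Yes

A: worse on price (1118 vs 291).
B: worse on price (630 vs 291).
C: worse on layovers (3 vs 1).
D: worse on layovers (3 vs 1).
F: worse on price (1337 vs 291).
G: worse on price (602 vs 291).
H: worse on layovers (3 vs 1).
I: worse on layovers (2 vs 1).
J: worse on price (972 vs 291).
K: worse on price (1010 vs 291).
L: worse on price (1242 vs 291).
No option is at least as good as E on every objective and strictly better on one.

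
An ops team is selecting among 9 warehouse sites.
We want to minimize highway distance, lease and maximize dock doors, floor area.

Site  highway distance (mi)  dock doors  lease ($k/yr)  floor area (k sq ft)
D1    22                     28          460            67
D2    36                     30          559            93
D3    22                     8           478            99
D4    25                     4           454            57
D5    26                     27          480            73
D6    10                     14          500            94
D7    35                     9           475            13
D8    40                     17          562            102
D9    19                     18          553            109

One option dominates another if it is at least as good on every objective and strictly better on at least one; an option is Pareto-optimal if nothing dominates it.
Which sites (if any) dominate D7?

D1: highway distance 22≤35, dock doors 28≥9, lease 460≤475, floor area 67≥13 — dominates D7.
Others (D2, D3, D4, D5, D6, D8, D9) are each worse than D7 on at least one objective.

D1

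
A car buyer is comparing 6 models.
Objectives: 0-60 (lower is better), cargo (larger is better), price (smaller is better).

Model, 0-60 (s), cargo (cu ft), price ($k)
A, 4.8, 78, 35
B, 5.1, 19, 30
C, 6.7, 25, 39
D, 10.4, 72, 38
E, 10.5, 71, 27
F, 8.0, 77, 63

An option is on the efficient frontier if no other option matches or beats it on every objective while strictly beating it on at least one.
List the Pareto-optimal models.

A: not dominated (best 0-60).
B: not dominated.
C: dominated by A (0-60 4.8≤6.7, cargo 78≥25, price 35≤39).
D: dominated by A (0-60 4.8≤10.4, cargo 78≥72, price 35≤38).
E: not dominated (best price).
F: dominated by A (0-60 4.8≤8.0, cargo 78≥77, price 35≤63).

A, B, E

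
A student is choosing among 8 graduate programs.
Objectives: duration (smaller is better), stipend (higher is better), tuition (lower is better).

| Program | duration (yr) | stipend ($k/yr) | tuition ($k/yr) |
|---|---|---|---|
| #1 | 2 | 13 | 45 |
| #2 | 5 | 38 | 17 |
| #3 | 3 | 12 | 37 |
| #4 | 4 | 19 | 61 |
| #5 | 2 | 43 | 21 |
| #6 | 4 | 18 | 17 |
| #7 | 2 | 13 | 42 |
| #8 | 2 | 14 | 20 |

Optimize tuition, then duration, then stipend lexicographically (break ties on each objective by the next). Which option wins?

First minimize tuition: best is 17, kept {#2, #6}.
Then minimize duration: best is 4, kept {#6}.

#6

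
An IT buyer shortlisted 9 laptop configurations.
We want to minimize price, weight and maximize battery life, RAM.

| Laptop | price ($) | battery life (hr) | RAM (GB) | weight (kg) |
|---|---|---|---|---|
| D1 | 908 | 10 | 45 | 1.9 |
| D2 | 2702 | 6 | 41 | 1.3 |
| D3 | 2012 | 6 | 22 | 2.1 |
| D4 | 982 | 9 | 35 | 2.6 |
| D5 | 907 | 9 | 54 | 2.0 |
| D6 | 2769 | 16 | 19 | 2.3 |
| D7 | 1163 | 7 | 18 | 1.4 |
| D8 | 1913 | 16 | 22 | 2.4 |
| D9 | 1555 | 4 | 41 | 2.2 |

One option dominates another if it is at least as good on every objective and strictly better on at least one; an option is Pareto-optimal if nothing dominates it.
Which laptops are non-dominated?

D1, D2, D5, D6, D7, D8

D1: not dominated.
D2: not dominated (best weight).
D3: dominated by D1 (price 908≤2012, battery life 10≥6, RAM 45≥22, weight 1.9≤2.1).
D4: dominated by D1 (price 908≤982, battery life 10≥9, RAM 45≥35, weight 1.9≤2.6).
D5: not dominated (best price).
D6: not dominated.
D7: not dominated.
D8: not dominated.
D9: dominated by D1 (price 908≤1555, battery life 10≥4, RAM 45≥41, weight 1.9≤2.2).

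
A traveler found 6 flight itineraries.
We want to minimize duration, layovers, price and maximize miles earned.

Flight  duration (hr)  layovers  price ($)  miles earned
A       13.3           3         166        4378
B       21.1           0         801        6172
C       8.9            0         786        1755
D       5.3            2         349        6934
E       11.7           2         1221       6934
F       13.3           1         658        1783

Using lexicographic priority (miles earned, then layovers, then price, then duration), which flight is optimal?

First maximize miles earned: best is 6934, kept {D, E}.
Then minimize layovers: best is 2, kept {D, E}.
Then minimize price: best is 349, kept {D}.

D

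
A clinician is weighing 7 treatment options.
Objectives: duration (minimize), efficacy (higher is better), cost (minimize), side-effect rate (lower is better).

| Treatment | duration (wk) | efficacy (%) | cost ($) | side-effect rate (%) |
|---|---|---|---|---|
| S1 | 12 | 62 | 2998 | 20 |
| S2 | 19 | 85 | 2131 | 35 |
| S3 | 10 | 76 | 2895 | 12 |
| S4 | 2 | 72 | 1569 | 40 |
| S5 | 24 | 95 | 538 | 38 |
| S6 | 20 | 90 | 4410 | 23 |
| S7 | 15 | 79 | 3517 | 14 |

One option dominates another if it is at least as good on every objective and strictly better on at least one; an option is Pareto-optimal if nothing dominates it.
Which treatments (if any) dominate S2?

S1: worse on efficacy (62 vs 85).
S3: worse on efficacy (76 vs 85).
S4: worse on efficacy (72 vs 85).
S5: worse on duration (24 vs 19).
S6: worse on duration (20 vs 19).
S7: worse on efficacy (79 vs 85).
No option dominates S2.

none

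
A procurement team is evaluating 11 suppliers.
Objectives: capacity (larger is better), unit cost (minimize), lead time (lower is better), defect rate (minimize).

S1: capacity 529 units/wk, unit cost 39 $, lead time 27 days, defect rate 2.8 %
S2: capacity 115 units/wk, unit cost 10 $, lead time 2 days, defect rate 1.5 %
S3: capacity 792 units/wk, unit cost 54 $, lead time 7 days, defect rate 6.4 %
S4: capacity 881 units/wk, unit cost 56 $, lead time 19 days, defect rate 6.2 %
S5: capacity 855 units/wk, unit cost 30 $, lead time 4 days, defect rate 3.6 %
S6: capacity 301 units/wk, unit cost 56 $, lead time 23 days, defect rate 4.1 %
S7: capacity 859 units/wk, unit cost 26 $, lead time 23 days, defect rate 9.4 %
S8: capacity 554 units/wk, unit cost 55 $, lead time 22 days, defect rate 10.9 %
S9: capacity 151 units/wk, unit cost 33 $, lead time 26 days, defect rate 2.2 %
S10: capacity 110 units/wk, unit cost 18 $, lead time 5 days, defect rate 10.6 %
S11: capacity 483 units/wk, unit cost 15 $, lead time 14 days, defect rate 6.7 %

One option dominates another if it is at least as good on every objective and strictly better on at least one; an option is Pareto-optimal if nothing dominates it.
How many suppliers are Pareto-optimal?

S1: not dominated.
S2: not dominated (best unit cost).
S3: dominated by S5 (capacity 855≥792, unit cost 30≤54, lead time 4≤7, defect rate 3.6≤6.4).
S4: not dominated (best capacity).
S5: not dominated.
S6: dominated by S5 (capacity 855≥301, unit cost 30≤56, lead time 4≤23, defect rate 3.6≤4.1).
S7: not dominated.
S8: dominated by S3 (capacity 792≥554, unit cost 54≤55, lead time 7≤22, defect rate 6.4≤10.9).
S9: not dominated.
S10: dominated by S2 (capacity 115≥110, unit cost 10≤18, lead time 2≤5, defect rate 1.5≤10.6).
S11: not dominated.
Pareto-optimal: S1, S2, S4, S5, S7, S9, S11 → 7.

7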